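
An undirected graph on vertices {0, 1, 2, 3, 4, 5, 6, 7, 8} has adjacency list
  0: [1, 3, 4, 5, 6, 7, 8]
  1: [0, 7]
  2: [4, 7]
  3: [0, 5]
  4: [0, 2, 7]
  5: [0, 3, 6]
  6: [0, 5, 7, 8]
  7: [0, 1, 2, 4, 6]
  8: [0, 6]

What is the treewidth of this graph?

A width-2 tree decomposition is:
Bags: B1 = {0, 6, 8}  B2 = {0, 6, 7}  B3 = {0, 5, 6}  B4 = {0, 1, 7}  B5 = {0, 4, 7}  B6 = {2, 4, 7}  B7 = {0, 3, 5}
Tree: B1–B2, B1–B3, B2–B4, B4–B5, B5–B6, B3–B7
The largest bag has 3 vertices, giving width 2; this decomposition certifies tw(G) ≤ 2. Conversely, {0, 1, 7} is a clique of size 3, and the vertices of any clique must share a bag in every tree decomposition; so some bag has ≥ 3 vertices and tw(G) ≥ 2. Hence tw(G) = 2 exactly.

2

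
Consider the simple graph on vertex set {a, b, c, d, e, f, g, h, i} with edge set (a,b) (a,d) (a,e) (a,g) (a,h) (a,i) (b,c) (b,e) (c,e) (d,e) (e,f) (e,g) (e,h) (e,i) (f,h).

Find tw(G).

2

A width-2 tree decomposition is:
Bags: B1 = {a, b, e}  B2 = {a, e, h}  B3 = {a, e, g}  B4 = {e, f, h}  B5 = {a, e, i}  B6 = {b, c, e}  B7 = {a, d, e}
Tree: B1–B2, B1–B3, B2–B4, B3–B5, B1–B6, B3–B7
The largest bag has 3 vertices, giving width 2; this decomposition certifies tw(G) ≤ 2. For the lower bound, the 3 vertices {a, d, e} are pairwise adjacent, and any tree decomposition puts a clique entirely inside one bag — forcing width ≥ 2. Combining the bounds, tw(G) = 2.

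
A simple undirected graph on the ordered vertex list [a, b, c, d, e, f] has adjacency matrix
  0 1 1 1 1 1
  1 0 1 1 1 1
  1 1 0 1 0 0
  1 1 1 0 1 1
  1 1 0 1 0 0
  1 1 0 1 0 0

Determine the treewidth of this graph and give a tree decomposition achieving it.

The largest bag has 4 vertices, giving width 3; this decomposition certifies tw(G) ≤ 3. On the other hand G contains the 4-clique {a, b, d, e}. A clique must lie in a single bag of any decomposition, so no decomposition can have width below 3. Combining the bounds, tw(G) = 3.

Treewidth 3.
One such decomposition:
Bags: B1 = {a, b, c, d}  B2 = {a, b, d, e}  B3 = {a, b, d, f}
Tree: B1–B2, B1–B3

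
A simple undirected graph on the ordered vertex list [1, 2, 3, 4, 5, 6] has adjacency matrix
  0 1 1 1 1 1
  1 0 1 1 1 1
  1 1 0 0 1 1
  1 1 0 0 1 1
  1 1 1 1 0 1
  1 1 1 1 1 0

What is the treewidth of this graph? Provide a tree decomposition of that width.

Each bag holds 5 vertices, so the decomposition has width 4, which upper-bounds the treewidth. For the lower bound, the 5 vertices {1, 2, 3, 5, 6} are pairwise adjacent, and any tree decomposition puts a clique entirely inside one bag — forcing width ≥ 4. The upper and lower bounds meet at 4, so that is the treewidth.

Treewidth 4.
One such decomposition:
Bags: B1 = {1, 2, 3, 5, 6}  B2 = {1, 2, 4, 5, 6}
Tree: B1–B2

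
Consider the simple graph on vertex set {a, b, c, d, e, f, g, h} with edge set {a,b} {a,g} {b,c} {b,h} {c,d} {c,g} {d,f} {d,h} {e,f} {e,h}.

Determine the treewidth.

A width-2 tree decomposition is:
Bags: B1 = {e, f, h}  B2 = {d, f, h}  B3 = {b, d, h}  B4 = {b, c, d}  B5 = {a, b, c}  B6 = {a, c, g}
Tree: B1–B2, B2–B3, B3–B4, B4–B5, B5–B6
Every bag has size at most 3, so the width is 3 − 1 = 2 and tw(G) ≤ 2. Since e–f–d–h–e is a cycle in G, G is not acyclic. Forests are exactly the graphs of treewidth ≤ 1, so tw(G) ≥ 2. Combining the bounds, tw(G) = 2.

2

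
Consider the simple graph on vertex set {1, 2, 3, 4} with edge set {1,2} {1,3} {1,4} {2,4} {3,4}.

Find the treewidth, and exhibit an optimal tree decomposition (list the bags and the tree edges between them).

Every bag has size at most 3, so the width is 3 − 1 = 2 and tw(G) ≤ 2. Conversely, {1, 2, 4} is a clique of size 3, and the vertices of any clique must share a bag in every tree decomposition; so some bag has ≥ 3 vertices and tw(G) ≥ 2. Combining the bounds, tw(G) = 2.

Treewidth 2.
Bags: B1 = {1, 2, 4}  B2 = {1, 3, 4}
Tree: B1–B2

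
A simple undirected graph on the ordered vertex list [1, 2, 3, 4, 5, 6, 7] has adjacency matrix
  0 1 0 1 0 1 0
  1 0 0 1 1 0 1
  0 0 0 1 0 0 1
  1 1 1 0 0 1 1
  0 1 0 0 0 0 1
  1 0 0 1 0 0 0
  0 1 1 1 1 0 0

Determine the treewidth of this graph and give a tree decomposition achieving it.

Every bag has size at most 3, so the width is 3 − 1 = 2 and tw(G) ≤ 2. On the other hand G contains the 3-clique {1, 2, 4}. A clique must lie in a single bag of any decomposition, so no decomposition can have width below 2. Hence tw(G) = 2 exactly.

Treewidth 2.
One such decomposition:
Bags: B1 = {1, 2, 4}  B2 = {2, 4, 7}  B3 = {3, 4, 7}  B4 = {2, 5, 7}  B5 = {1, 4, 6}
Tree: B1–B2, B2–B3, B2–B4, B1–B5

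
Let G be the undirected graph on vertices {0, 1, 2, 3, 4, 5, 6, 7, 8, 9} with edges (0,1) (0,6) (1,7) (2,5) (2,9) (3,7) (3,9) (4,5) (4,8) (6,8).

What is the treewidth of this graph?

A width-2 tree decomposition is:
Bags: B1 = {4, 6, 8}  B2 = {0, 4, 6}  B3 = {0, 1, 4}  B4 = {1, 4, 7}  B5 = {3, 4, 7}  B6 = {3, 4, 9}  B7 = {2, 4, 9}  B8 = {2, 4, 5}
Tree: B1–B2, B2–B3, B3–B4, B4–B5, B5–B6, B6–B7, B7–B8
The largest bag has 3 vertices, giving width 2; this decomposition certifies tw(G) ≤ 2. The edges 4–8–6–0–1–7–3–9–2–5–4 form a cycle, so G is not a tree and its treewidth is at least 2. The upper and lower bounds meet at 2, so that is the treewidth.

2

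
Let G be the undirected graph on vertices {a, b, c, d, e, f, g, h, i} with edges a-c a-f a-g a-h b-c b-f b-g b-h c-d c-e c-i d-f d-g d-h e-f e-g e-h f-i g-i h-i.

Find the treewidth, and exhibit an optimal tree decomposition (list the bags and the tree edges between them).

The largest bag has 5 vertices, giving width 4; this decomposition certifies tw(G) ≤ 4. For the lower bound: the 5 vertex sets {d,g}, {a,f}, {b,c}, {h}, {e} are disjoint, each induces a connected subgraph, and every pair is joined by at least one edge of G. Contracting each set to a single vertex therefore yields K_{5} as a minor, and since treewidth is minor-monotone, tw(G) ≥ tw(K_{5}) = 4. Therefore the treewidth is 4.

Treewidth 4.
Bags: B1 = {c, d, f, g, h}  B2 = {a, c, f, g, h}  B3 = {b, c, f, g, h}  B4 = {c, e, f, g, h}  B5 = {c, f, g, h, i}
Tree: B1–B2, B2–B3, B3–B4, B4–B5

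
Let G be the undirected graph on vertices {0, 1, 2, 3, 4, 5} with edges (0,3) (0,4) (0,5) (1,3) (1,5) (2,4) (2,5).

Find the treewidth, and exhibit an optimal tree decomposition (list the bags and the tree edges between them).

Treewidth 2.
One such decomposition:
Bags: B1 = {2, 4, 5}  B2 = {0, 4, 5}  B3 = {0, 1, 5}  B4 = {0, 1, 3}
Tree: B1–B2, B2–B3, B3–B4

Each bag holds 3 vertices, so the decomposition has width 2, which upper-bounds the treewidth. The edges 2–4–0–5–2 form a cycle, so G is not a tree and its treewidth is at least 2. The upper and lower bounds meet at 2, so that is the treewidth.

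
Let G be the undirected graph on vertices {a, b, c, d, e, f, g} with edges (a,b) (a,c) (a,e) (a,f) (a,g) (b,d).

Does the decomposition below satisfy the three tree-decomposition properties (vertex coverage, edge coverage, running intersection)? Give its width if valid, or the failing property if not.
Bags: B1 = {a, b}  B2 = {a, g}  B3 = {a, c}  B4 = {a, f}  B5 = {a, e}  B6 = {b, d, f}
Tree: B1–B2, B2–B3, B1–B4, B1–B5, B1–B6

A tree decomposition must satisfy three properties: every vertex lies in some bag; for every edge, both endpoints lie together in some bag; and for every vertex, the bags containing it form a connected subtree. Here bags containing vertex f are not connected in the tree, so the decomposition is invalid.

No — bags containing vertex f are not connected in the tree.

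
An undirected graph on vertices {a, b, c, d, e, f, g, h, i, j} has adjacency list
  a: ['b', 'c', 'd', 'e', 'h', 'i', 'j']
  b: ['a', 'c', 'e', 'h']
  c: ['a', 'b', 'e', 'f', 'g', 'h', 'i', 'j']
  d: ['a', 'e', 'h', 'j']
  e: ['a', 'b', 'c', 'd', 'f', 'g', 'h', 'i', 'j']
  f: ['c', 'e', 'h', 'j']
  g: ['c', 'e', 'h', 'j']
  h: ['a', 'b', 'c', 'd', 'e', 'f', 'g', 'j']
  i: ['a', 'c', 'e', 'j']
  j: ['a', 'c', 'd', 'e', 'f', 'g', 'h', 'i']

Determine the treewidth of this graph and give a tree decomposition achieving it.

Treewidth 4.
Bags: B1 = {a, d, e, h, j}  B2 = {a, c, e, h, j}  B3 = {a, c, e, i, j}  B4 = {a, b, c, e, h}  B5 = {c, e, g, h, j}  B6 = {c, e, f, h, j}
Tree: B1–B2, B2–B3, B2–B4, B2–B5, B5–B6

The largest bag has 5 vertices, giving width 4; this decomposition certifies tw(G) ≤ 4. Conversely, {a, d, e, h, j} is a clique of size 5, and the vertices of any clique must share a bag in every tree decomposition; so some bag has ≥ 5 vertices and tw(G) ≥ 4. Therefore the treewidth is 4.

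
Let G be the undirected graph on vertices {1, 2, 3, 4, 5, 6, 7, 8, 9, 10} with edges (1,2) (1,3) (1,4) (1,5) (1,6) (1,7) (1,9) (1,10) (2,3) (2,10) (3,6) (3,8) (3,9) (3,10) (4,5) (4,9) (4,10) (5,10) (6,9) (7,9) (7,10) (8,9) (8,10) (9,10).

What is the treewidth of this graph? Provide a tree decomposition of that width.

Treewidth 3.
One optimal decomposition is:
Bags: B1 = {1, 3, 9, 10}  B2 = {3, 8, 9, 10}  B3 = {1, 3, 6, 9}  B4 = {1, 4, 9, 10}  B5 = {1, 4, 5, 10}  B6 = {1, 2, 3, 10}  B7 = {1, 7, 9, 10}
Tree: B1–B2, B1–B3, B1–B4, B4–B5, B1–B6, B1–B7

Every bag has size at most 4, so the width is 4 − 1 = 3 and tw(G) ≤ 3. For the lower bound, the 4 vertices {3, 8, 9, 10} are pairwise adjacent, and any tree decomposition puts a clique entirely inside one bag — forcing width ≥ 3. The upper and lower bounds meet at 3, so that is the treewidth.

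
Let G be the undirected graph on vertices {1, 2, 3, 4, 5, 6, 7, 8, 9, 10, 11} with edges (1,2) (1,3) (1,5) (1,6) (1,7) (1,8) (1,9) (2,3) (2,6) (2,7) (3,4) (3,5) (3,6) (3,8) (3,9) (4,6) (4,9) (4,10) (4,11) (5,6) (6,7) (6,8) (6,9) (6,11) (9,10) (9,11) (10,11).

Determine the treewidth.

A width-3 tree decomposition is:
Bags: B1 = {1, 3, 5, 6}  B2 = {1, 3, 6, 9}  B3 = {1, 2, 3, 6}  B4 = {1, 3, 6, 8}  B5 = {1, 2, 6, 7}  B6 = {3, 4, 6, 9}  B7 = {4, 6, 9, 11}  B8 = {4, 9, 10, 11}
Tree: B1–B2, B2–B3, B3–B4, B3–B5, B2–B6, B6–B7, B7–B8
Every bag has size at most 4, so the width is 4 − 1 = 3 and tw(G) ≤ 3. Conversely, {4, 9, 10, 11} is a clique of size 4, and the vertices of any clique must share a bag in every tree decomposition; so some bag has ≥ 4 vertices and tw(G) ≥ 3. Therefore the treewidth is 3.

3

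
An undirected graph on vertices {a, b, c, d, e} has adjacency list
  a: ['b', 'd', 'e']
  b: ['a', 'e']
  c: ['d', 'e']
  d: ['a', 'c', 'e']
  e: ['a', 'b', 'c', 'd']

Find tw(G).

2

A width-2 tree decomposition is:
Bags: B1 = {a, b, e}  B2 = {a, d, e}  B3 = {c, d, e}
Tree: B1–B2, B2–B3
Each bag holds 3 vertices, so the decomposition has width 2, which upper-bounds the treewidth. On the other hand G contains the 3-clique {c, d, e}. A clique must lie in a single bag of any decomposition, so no decomposition can have width below 2. Therefore the treewidth is 2.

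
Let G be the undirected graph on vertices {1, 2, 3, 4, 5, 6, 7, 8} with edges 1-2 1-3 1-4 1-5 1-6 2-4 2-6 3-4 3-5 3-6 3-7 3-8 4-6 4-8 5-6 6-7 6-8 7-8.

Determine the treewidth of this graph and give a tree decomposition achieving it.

Each bag holds 4 vertices, so the decomposition has width 3, which upper-bounds the treewidth. On the other hand G contains the 4-clique {1, 2, 4, 6}. A clique must lie in a single bag of any decomposition, so no decomposition can have width below 3. Therefore the treewidth is 3.

Treewidth 3.
One such decomposition:
Bags: B1 = {1, 2, 4, 6}  B2 = {1, 3, 4, 6}  B3 = {3, 4, 6, 8}  B4 = {3, 6, 7, 8}  B5 = {1, 3, 5, 6}
Tree: B1–B2, B2–B3, B3–B4, B2–B5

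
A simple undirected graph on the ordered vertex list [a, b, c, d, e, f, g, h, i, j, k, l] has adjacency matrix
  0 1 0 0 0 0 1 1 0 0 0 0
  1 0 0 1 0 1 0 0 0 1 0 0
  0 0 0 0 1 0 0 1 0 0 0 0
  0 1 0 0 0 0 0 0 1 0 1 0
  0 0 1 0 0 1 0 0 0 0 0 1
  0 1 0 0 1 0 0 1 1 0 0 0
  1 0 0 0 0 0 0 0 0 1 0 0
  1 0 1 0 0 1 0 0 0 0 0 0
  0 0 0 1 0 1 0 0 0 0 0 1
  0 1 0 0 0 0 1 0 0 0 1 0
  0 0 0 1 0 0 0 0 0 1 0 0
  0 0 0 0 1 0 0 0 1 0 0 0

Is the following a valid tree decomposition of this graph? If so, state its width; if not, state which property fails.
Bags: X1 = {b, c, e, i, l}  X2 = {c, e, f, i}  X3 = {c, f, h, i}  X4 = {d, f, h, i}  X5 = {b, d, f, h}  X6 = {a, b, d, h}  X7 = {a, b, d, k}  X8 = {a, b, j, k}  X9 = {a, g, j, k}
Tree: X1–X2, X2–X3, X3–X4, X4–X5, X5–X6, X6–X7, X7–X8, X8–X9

A tree decomposition must satisfy three properties: every vertex lies in some bag; for every edge, both endpoints lie together in some bag; and for every vertex, the bags containing it form a connected subtree. Here bags containing vertex b are not connected in the tree, so the decomposition is invalid.

No — bags containing vertex b are not connected in the tree.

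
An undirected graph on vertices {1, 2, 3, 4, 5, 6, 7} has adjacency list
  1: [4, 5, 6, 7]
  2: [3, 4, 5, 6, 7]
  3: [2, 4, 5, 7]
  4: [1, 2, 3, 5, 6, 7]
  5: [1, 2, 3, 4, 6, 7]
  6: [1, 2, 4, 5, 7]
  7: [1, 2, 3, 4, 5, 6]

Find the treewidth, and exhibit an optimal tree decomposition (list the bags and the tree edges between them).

The largest bag has 5 vertices, giving width 4; this decomposition certifies tw(G) ≤ 4. Conversely, {1, 4, 5, 6, 7} is a clique of size 5, and the vertices of any clique must share a bag in every tree decomposition; so some bag has ≥ 5 vertices and tw(G) ≥ 4. Combining the bounds, tw(G) = 4.

Treewidth 4.
One optimal decomposition is:
Bags: B1 = {2, 4, 5, 6, 7}  B2 = {1, 4, 5, 6, 7}  B3 = {2, 3, 4, 5, 7}
Tree: B1–B2, B1–B3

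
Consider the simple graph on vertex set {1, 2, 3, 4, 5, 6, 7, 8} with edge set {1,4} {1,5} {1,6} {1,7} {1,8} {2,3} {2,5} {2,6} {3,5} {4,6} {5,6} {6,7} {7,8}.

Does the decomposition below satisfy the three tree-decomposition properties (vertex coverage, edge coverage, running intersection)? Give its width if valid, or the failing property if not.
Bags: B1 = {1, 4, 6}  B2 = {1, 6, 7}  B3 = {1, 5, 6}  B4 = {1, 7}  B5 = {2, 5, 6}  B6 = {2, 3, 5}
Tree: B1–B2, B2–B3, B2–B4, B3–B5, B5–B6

No — vertex 8 appears in no bag.

A tree decomposition must satisfy three properties: every vertex lies in some bag; for every edge, both endpoints lie together in some bag; and for every vertex, the bags containing it form a connected subtree. Here vertex 8 appears in no bag, so the decomposition is invalid.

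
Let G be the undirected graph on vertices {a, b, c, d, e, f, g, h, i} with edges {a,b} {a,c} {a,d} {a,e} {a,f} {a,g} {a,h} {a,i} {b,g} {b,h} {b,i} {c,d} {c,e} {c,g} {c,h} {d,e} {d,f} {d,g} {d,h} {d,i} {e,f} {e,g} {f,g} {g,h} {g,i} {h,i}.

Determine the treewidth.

4

A width-4 tree decomposition is:
Bags: B1 = {a, c, d, e, g}  B2 = {a, c, d, g, h}  B3 = {a, d, e, f, g}  B4 = {a, d, g, h, i}  B5 = {a, b, g, h, i}
Tree: B1–B2, B1–B3, B2–B4, B4–B5
Every bag has size at most 5, so the width is 5 − 1 = 4 and tw(G) ≤ 4. Conversely, {a, c, d, e, g} is a clique of size 5, and the vertices of any clique must share a bag in every tree decomposition; so some bag has ≥ 5 vertices and tw(G) ≥ 4. Hence tw(G) = 4 exactly.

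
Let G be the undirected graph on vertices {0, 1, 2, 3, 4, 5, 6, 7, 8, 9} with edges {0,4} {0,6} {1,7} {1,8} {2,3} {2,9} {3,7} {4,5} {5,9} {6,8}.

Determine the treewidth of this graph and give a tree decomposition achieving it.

Every bag has size at most 3, so the width is 3 − 1 = 2 and tw(G) ≤ 2. For the lower bound, G contains the cycle 4–5–9–2–3–7–1–8–6–0–4, so G is not a forest; only forests have treewidth ≤ 1, hence tw(G) ≥ 2. The upper and lower bounds meet at 2, so that is the treewidth.

Treewidth 2.
Bags: B1 = {4, 5, 9}  B2 = {2, 4, 9}  B3 = {2, 3, 4}  B4 = {3, 4, 7}  B5 = {1, 4, 7}  B6 = {1, 4, 8}  B7 = {4, 6, 8}  B8 = {0, 4, 6}
Tree: B1–B2, B2–B3, B3–B4, B4–B5, B5–B6, B6–B7, B7–B8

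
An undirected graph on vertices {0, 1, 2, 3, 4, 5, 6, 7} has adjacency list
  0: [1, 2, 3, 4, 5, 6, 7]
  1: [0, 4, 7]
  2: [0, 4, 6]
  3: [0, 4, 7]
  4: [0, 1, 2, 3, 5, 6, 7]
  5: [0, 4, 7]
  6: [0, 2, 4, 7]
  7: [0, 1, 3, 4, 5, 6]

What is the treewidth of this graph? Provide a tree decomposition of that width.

Treewidth 3.
One such decomposition:
Bags: B1 = {0, 4, 6, 7}  B2 = {0, 1, 4, 7}  B3 = {0, 4, 5, 7}  B4 = {0, 3, 4, 7}  B5 = {0, 2, 4, 6}
Tree: B1–B2, B1–B3, B3–B4, B1–B5

The largest bag has 4 vertices, giving width 3; this decomposition certifies tw(G) ≤ 3. For the lower bound, the 4 vertices {0, 2, 4, 6} are pairwise adjacent, and any tree decomposition puts a clique entirely inside one bag — forcing width ≥ 3. Hence tw(G) = 3 exactly.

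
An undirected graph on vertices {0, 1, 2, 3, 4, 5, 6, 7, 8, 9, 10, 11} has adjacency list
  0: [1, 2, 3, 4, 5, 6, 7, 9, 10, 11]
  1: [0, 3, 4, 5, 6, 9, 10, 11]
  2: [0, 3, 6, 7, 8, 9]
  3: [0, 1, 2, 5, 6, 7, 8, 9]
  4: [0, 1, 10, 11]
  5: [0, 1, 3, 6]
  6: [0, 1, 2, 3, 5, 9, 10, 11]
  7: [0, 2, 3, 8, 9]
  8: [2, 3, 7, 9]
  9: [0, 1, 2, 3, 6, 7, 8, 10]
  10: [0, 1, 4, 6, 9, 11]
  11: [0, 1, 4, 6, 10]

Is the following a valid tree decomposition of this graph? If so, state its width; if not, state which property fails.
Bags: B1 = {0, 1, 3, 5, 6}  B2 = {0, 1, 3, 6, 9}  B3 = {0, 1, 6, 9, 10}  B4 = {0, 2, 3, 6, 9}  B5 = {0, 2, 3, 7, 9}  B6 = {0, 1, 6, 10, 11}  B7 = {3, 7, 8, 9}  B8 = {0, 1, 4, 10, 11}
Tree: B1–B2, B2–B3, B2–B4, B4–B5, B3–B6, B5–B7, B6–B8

A tree decomposition must satisfy three properties: every vertex lies in some bag; for every edge, both endpoints lie together in some bag; and for every vertex, the bags containing it form a connected subtree. Here edge (2,8) lies in no bag, so the decomposition is invalid.

No — edge (2,8) lies in no bag.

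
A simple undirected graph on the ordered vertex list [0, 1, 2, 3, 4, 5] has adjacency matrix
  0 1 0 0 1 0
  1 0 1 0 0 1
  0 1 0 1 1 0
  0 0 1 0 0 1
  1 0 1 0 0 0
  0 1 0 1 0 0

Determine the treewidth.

2

A width-2 tree decomposition is:
Bags: B1 = {1, 3, 5}  B2 = {1, 2, 3}  B3 = {0, 1, 2}  B4 = {0, 2, 4}
Tree: B1–B2, B2–B3, B3–B4
Every bag has size at most 3, so the width is 3 − 1 = 2 and tw(G) ≤ 2. Since 5–3–2–1–5 is a cycle in G, G is not acyclic. Forests are exactly the graphs of treewidth ≤ 1, so tw(G) ≥ 2. Combining the bounds, tw(G) = 2.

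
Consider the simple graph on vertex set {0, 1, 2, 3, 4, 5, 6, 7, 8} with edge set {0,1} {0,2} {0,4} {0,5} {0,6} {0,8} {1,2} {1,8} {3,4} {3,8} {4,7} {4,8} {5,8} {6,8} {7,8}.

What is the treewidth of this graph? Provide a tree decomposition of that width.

Treewidth 2.
One optimal decomposition is:
Bags: B1 = {4, 7, 8}  B2 = {0, 4, 8}  B3 = {0, 5, 8}  B4 = {0, 1, 8}  B5 = {0, 6, 8}  B6 = {3, 4, 8}  B7 = {0, 1, 2}
Tree: B1–B2, B2–B3, B3–B4, B2–B5, B1–B6, B4–B7

The largest bag has 3 vertices, giving width 2; this decomposition certifies tw(G) ≤ 2. For the lower bound, the 3 vertices {0, 1, 8} are pairwise adjacent, and any tree decomposition puts a clique entirely inside one bag — forcing width ≥ 2. The upper and lower bounds meet at 2, so that is the treewidth.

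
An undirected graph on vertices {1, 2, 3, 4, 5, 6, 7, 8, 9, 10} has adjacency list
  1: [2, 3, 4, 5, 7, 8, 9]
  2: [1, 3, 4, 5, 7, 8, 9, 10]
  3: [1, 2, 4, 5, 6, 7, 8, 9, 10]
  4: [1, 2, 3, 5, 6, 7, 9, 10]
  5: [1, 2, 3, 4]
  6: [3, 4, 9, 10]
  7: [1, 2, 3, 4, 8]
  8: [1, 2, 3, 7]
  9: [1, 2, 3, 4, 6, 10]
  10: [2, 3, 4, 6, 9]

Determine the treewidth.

4

A width-4 tree decomposition is:
Bags: B1 = {1, 2, 3, 4, 9}  B2 = {2, 3, 4, 9, 10}  B3 = {3, 4, 6, 9, 10}  B4 = {1, 2, 3, 4, 7}  B5 = {1, 2, 3, 7, 8}  B6 = {1, 2, 3, 4, 5}
Tree: B1–B2, B2–B3, B1–B4, B4–B5, B1–B6
Each bag holds 5 vertices, so the decomposition has width 4, which upper-bounds the treewidth. For the lower bound, the 5 vertices {1, 2, 3, 7, 8} are pairwise adjacent, and any tree decomposition puts a clique entirely inside one bag — forcing width ≥ 4. Therefore the treewidth is 4.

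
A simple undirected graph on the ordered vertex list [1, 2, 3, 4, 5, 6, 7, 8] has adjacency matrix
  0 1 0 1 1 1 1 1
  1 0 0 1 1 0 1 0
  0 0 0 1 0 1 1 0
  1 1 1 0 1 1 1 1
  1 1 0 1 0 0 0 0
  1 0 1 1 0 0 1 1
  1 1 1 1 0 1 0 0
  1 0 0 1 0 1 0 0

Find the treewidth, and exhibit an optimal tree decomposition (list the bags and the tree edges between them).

Every bag has size at most 4, so the width is 4 − 1 = 3 and tw(G) ≤ 3. Conversely, {1, 4, 6, 8} is a clique of size 4, and the vertices of any clique must share a bag in every tree decomposition; so some bag has ≥ 4 vertices and tw(G) ≥ 3. Therefore the treewidth is 3.

Treewidth 3.
One optimal decomposition is:
Bags: B1 = {1, 4, 6, 7}  B2 = {3, 4, 6, 7}  B3 = {1, 2, 4, 7}  B4 = {1, 4, 6, 8}  B5 = {1, 2, 4, 5}
Tree: B1–B2, B1–B3, B1–B4, B3–B5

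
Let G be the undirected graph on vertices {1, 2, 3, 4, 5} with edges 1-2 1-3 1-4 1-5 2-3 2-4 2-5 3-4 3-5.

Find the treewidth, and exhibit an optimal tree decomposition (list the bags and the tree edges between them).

Treewidth 3.
One optimal decomposition is:
Bags: B1 = {1, 2, 3, 5}  B2 = {1, 2, 3, 4}
Tree: B1–B2

Each bag holds 4 vertices, so the decomposition has width 3, which upper-bounds the treewidth. For the lower bound, the 4 vertices {1, 2, 3, 4} are pairwise adjacent, and any tree decomposition puts a clique entirely inside one bag — forcing width ≥ 3. The upper and lower bounds meet at 3, so that is the treewidth.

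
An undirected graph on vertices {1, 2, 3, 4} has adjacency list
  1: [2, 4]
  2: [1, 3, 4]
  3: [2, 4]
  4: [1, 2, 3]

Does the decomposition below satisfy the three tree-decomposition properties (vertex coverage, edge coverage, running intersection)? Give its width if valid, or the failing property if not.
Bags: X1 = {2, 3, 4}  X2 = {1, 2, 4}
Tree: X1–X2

Yes; width 2.

Checking the three conditions: (i) the bags cover all of {1, 2, 3, 4}; (ii) for each edge, some bag contains both endpoints; (iii) the bags containing any fixed vertex form a subtree. All hold, so the decomposition is valid with width 3 − 1 = 2.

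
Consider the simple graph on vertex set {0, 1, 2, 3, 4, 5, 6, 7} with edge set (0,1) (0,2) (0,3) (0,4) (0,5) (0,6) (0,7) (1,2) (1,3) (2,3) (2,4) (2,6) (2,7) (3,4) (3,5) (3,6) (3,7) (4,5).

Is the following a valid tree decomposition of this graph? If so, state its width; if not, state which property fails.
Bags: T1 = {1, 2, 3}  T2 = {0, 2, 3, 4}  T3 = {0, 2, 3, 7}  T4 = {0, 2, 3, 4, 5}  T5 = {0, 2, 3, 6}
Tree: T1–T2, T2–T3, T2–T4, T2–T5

No — edge (0,1) lies in no bag.

A tree decomposition must satisfy three properties: every vertex lies in some bag; for every edge, both endpoints lie together in some bag; and for every vertex, the bags containing it form a connected subtree. Here edge (0,1) lies in no bag, so the decomposition is invalid.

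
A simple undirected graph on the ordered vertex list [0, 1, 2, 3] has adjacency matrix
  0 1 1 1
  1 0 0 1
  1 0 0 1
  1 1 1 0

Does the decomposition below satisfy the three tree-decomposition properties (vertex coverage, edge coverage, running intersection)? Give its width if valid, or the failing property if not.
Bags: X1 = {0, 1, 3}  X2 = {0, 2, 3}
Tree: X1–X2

Every vertex of G appears in some bag (union = {0, 1, 2, 3}); every edge is covered by a bag; and for each vertex v the set of bags containing v is connected in the bag tree. The decomposition is therefore valid. The largest bag has 3 vertices, so the width is 2.

Yes; width 2.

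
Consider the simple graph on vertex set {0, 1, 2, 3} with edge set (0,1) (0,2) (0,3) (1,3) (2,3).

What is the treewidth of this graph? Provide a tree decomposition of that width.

Treewidth 2.
One such decomposition:
Bags: B1 = {0, 2, 3}  B2 = {0, 1, 3}
Tree: B1–B2

The largest bag has 3 vertices, giving width 2; this decomposition certifies tw(G) ≤ 2. On the other hand G contains the 3-clique {0, 1, 3}. A clique must lie in a single bag of any decomposition, so no decomposition can have width below 2. The upper and lower bounds meet at 2, so that is the treewidth.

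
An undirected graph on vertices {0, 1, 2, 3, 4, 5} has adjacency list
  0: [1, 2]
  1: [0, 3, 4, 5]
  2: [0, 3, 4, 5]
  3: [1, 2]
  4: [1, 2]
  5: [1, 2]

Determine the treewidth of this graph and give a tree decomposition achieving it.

Treewidth 2.
Bags: B1 = {1, 2, 4}  B2 = {1, 2, 3}  B3 = {0, 1, 2}  B4 = {1, 2, 5}
Tree: B1–B2, B2–B3, B3–B4

The largest bag has 3 vertices, giving width 2; this decomposition certifies tw(G) ≤ 2. Since 4–2–3–1–4 is a cycle in G, G is not acyclic. Forests are exactly the graphs of treewidth ≤ 1, so tw(G) ≥ 2. The upper and lower bounds meet at 2, so that is the treewidth.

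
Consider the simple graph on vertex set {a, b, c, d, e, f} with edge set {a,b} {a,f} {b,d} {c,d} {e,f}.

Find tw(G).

1

A width-1 tree decomposition is:
Bags: B1 = {e, f}  B2 = {a, f}  B3 = {a, b}  B4 = {b, d}  B5 = {c, d}
Tree: B1–B2, B2–B3, B3–B4, B4–B5
Each bag holds 2 vertices, so the decomposition has width 1, which upper-bounds the treewidth. G has an edge, so its treewidth is at least 1. Combining the bounds, tw(G) = 1.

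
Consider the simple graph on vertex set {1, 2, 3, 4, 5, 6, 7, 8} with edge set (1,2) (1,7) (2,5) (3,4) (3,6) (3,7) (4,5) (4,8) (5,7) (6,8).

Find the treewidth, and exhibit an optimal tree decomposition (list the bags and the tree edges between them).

Every bag has size at most 3, so the width is 3 − 1 = 2 and tw(G) ≤ 2. Since 1–2–5–7–1 is a cycle in G, G is not acyclic. Forests are exactly the graphs of treewidth ≤ 1, so tw(G) ≥ 2. Combining the bounds, tw(G) = 2.

Treewidth 2.
Bags: B1 = {1, 2, 7}  B2 = {2, 5, 7}  B3 = {3, 5, 7}  B4 = {3, 4, 5}  B5 = {3, 4, 6}  B6 = {4, 6, 8}
Tree: B1–B2, B2–B3, B3–B4, B4–B5, B5–B6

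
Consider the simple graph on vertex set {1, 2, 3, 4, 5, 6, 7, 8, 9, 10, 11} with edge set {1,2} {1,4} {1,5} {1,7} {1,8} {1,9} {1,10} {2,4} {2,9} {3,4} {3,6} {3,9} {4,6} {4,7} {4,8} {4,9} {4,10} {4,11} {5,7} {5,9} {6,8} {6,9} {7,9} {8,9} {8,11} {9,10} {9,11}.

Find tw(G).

A width-3 tree decomposition is:
Bags: B1 = {4, 6, 8, 9}  B2 = {3, 4, 6, 9}  B3 = {1, 4, 8, 9}  B4 = {1, 2, 4, 9}  B5 = {1, 4, 7, 9}  B6 = {1, 5, 7, 9}  B7 = {1, 4, 9, 10}  B8 = {4, 8, 9, 11}
Tree: B1–B2, B1–B3, B3–B4, B3–B5, B5–B6, B5–B7, B3–B8
Every bag has size at most 4, so the width is 4 − 1 = 3 and tw(G) ≤ 3. For the lower bound, the 4 vertices {4, 8, 9, 11} are pairwise adjacent, and any tree decomposition puts a clique entirely inside one bag — forcing width ≥ 3. Combining the bounds, tw(G) = 3.

3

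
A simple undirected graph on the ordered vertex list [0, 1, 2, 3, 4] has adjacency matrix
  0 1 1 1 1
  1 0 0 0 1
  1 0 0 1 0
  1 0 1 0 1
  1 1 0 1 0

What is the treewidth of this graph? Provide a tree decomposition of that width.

Every bag has size at most 3, so the width is 3 − 1 = 2 and tw(G) ≤ 2. Conversely, {0, 1, 4} is a clique of size 3, and the vertices of any clique must share a bag in every tree decomposition; so some bag has ≥ 3 vertices and tw(G) ≥ 2. Combining the bounds, tw(G) = 2.

Treewidth 2.
Bags: B1 = {0, 3, 4}  B2 = {0, 1, 4}  B3 = {0, 2, 3}
Tree: B1–B2, B1–B3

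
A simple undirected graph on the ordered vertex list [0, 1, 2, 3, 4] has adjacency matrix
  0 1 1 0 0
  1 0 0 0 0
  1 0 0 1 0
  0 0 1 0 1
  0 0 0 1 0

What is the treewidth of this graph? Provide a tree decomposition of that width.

Treewidth 1.
One such decomposition:
Bags: B1 = {0, 1}  B2 = {0, 2}  B3 = {2, 3}  B4 = {3, 4}
Tree: B1–B2, B2–B3, B3–B4

Each bag holds 2 vertices, so the decomposition has width 1, which upper-bounds the treewidth. Since G has at least one edge (e.g. 1–0), it is not an edgeless graph, so tw(G) ≥ 1. Hence tw(G) = 1 exactly.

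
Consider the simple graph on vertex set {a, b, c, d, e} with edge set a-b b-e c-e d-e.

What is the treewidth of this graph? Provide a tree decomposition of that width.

Treewidth 1.
One optimal decomposition is:
Bags: B1 = {c, e}  B2 = {d, e}  B3 = {b, e}  B4 = {a, b}
Tree: B1–B2, B1–B3, B3–B4

The largest bag has 2 vertices, giving width 1; this decomposition certifies tw(G) ≤ 1. Since G has at least one edge (e.g. e–c), it is not an edgeless graph, so tw(G) ≥ 1. Hence tw(G) = 1 exactly.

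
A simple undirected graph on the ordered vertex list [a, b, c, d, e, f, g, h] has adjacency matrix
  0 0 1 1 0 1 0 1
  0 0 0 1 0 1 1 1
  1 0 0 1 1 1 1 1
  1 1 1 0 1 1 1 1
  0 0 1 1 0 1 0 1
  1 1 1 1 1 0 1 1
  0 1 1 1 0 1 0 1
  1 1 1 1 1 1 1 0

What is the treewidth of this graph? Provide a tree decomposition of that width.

Treewidth 4.
One such decomposition:
Bags: B1 = {b, d, f, g, h}  B2 = {c, d, f, g, h}  B3 = {a, c, d, f, h}  B4 = {c, d, e, f, h}
Tree: B1–B2, B2–B3, B3–B4

The largest bag has 5 vertices, giving width 4; this decomposition certifies tw(G) ≤ 4. For the lower bound, the 5 vertices {c, d, f, g, h} are pairwise adjacent, and any tree decomposition puts a clique entirely inside one bag — forcing width ≥ 4. The upper and lower bounds meet at 4, so that is the treewidth.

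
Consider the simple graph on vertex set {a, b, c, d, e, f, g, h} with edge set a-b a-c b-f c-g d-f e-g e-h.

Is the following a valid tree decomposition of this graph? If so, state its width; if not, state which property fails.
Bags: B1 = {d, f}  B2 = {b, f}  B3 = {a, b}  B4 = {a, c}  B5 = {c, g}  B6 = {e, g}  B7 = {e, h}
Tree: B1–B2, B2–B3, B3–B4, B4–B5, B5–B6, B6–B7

Vertex coverage: the bags together contain {a, b, c, d, e, f, g, h}, the full vertex set. Edge coverage: each edge of G has both endpoints in at least one bag. Running intersection: for every vertex, the bags containing it form a connected subtree. All three properties hold, so this is a valid tree decomposition of width max|bag| − 1 = 1, and hence tw(G) ≤ 1.

Yes; width 1.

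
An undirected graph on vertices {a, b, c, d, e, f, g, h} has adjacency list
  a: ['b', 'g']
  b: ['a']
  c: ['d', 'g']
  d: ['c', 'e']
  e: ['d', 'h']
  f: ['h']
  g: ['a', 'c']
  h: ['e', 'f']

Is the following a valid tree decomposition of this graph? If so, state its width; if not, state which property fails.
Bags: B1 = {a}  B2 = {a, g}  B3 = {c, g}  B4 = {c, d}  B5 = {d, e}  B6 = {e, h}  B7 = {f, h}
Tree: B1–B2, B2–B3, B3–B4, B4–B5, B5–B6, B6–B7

A tree decomposition must satisfy three properties: every vertex lies in some bag; for every edge, both endpoints lie together in some bag; and for every vertex, the bags containing it form a connected subtree. Here vertex b appears in no bag, so the decomposition is invalid.

No — vertex b appears in no bag.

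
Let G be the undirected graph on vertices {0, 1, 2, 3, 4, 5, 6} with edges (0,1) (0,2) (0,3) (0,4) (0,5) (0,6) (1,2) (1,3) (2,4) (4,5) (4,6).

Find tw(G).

2

A width-2 tree decomposition is:
Bags: B1 = {0, 2, 4}  B2 = {0, 1, 2}  B3 = {0, 1, 3}  B4 = {0, 4, 5}  B5 = {0, 4, 6}
Tree: B1–B2, B2–B3, B1–B4, B4–B5
Each bag holds 3 vertices, so the decomposition has width 2, which upper-bounds the treewidth. On the other hand G contains the 3-clique {0, 1, 2}. A clique must lie in a single bag of any decomposition, so no decomposition can have width below 2. Combining the bounds, tw(G) = 2.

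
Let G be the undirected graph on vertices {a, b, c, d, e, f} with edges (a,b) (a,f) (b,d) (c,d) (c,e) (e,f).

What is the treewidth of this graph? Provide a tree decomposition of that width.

Treewidth 2.
One such decomposition:
Bags: B1 = {c, d, e}  B2 = {b, d, e}  B3 = {a, b, e}  B4 = {a, e, f}
Tree: B1–B2, B2–B3, B3–B4

The largest bag has 3 vertices, giving width 2; this decomposition certifies tw(G) ≤ 2. For the lower bound, G contains the cycle e–c–d–b–a–f–e, so G is not a forest; only forests have treewidth ≤ 1, hence tw(G) ≥ 2. Hence tw(G) = 2 exactly.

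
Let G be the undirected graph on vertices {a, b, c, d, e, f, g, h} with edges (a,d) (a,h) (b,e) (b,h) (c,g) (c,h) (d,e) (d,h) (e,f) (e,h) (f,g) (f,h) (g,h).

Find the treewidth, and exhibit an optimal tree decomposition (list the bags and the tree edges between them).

Treewidth 2.
One optimal decomposition is:
Bags: B1 = {a, d, h}  B2 = {d, e, h}  B3 = {e, f, h}  B4 = {b, e, h}  B5 = {f, g, h}  B6 = {c, g, h}
Tree: B1–B2, B2–B3, B3–B4, B3–B5, B5–B6

Every bag has size at most 3, so the width is 3 − 1 = 2 and tw(G) ≤ 2. On the other hand G contains the 3-clique {c, g, h}. A clique must lie in a single bag of any decomposition, so no decomposition can have width below 2. Hence tw(G) = 2 exactly.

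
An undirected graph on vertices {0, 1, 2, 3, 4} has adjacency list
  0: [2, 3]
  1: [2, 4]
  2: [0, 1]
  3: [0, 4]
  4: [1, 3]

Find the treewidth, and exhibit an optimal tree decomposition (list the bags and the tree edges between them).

Treewidth 2.
One optimal decomposition is:
Bags: B1 = {0, 2, 3}  B2 = {1, 2, 3}  B3 = {1, 3, 4}
Tree: B1–B2, B2–B3

Each bag holds 3 vertices, so the decomposition has width 2, which upper-bounds the treewidth. The edges 3–0–2–1–4–3 form a cycle, so G is not a tree and its treewidth is at least 2. The upper and lower bounds meet at 2, so that is the treewidth.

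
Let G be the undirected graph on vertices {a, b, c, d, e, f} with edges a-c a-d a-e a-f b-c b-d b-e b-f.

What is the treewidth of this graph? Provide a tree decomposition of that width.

Treewidth 2.
One optimal decomposition is:
Bags: B1 = {a, b, c}  B2 = {a, b, f}  B3 = {a, b, d}  B4 = {a, b, e}
Tree: B1–B2, B2–B3, B3–B4

Each bag holds 3 vertices, so the decomposition has width 2, which upper-bounds the treewidth. The edges c–a–f–b–c form a cycle, so G is not a tree and its treewidth is at least 2. Hence tw(G) = 2 exactly.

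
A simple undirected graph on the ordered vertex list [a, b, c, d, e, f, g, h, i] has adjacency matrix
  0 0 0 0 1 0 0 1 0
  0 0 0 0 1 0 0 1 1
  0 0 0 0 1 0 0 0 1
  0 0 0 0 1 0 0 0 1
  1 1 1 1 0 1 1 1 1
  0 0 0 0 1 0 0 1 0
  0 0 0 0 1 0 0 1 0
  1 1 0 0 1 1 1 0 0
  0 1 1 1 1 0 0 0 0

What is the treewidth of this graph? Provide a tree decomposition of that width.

Every bag has size at most 3, so the width is 3 − 1 = 2 and tw(G) ≤ 2. On the other hand G contains the 3-clique {d, e, i}. A clique must lie in a single bag of any decomposition, so no decomposition can have width below 2. Therefore the treewidth is 2.

Treewidth 2.
Bags: B1 = {b, e, h}  B2 = {b, e, i}  B3 = {e, g, h}  B4 = {e, f, h}  B5 = {c, e, i}  B6 = {d, e, i}  B7 = {a, e, h}
Tree: B1–B2, B1–B3, B3–B4, B2–B5, B5–B6, B3–B7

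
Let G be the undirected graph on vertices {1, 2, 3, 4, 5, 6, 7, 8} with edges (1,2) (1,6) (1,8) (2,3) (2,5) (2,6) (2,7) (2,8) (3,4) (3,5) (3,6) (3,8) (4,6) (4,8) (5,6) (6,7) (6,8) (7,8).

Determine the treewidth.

3

A width-3 tree decomposition is:
Bags: B1 = {1, 2, 6, 8}  B2 = {2, 3, 6, 8}  B3 = {3, 4, 6, 8}  B4 = {2, 6, 7, 8}  B5 = {2, 3, 5, 6}
Tree: B1–B2, B2–B3, B2–B4, B2–B5
Each bag holds 4 vertices, so the decomposition has width 3, which upper-bounds the treewidth. On the other hand G contains the 4-clique {1, 2, 6, 8}. A clique must lie in a single bag of any decomposition, so no decomposition can have width below 3. Hence tw(G) = 3 exactly.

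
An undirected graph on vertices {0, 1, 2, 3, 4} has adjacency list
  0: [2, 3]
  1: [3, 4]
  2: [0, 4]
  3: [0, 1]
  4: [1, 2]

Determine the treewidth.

2

A width-2 tree decomposition is:
Bags: B1 = {1, 3, 4}  B2 = {0, 3, 4}  B3 = {0, 2, 4}
Tree: B1–B2, B2–B3
Each bag holds 3 vertices, so the decomposition has width 2, which upper-bounds the treewidth. For the lower bound, G contains the cycle 4–1–3–0–2–4, so G is not a forest; only forests have treewidth ≤ 1, hence tw(G) ≥ 2. Therefore the treewidth is 2.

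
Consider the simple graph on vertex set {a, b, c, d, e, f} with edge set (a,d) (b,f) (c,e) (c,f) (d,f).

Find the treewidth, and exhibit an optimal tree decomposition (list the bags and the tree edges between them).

Treewidth 1.
One such decomposition:
Bags: B1 = {b, f}  B2 = {c, f}  B3 = {d, f}  B4 = {a, d}  B5 = {c, e}
Tree: B1–B2, B2–B3, B3–B4, B2–B5

Every bag has size at most 2, so the width is 2 − 1 = 1 and tw(G) ≤ 1. Any graph with an edge has treewidth ≥ 1, and G has the edge b–f. The upper and lower bounds meet at 1, so that is the treewidth.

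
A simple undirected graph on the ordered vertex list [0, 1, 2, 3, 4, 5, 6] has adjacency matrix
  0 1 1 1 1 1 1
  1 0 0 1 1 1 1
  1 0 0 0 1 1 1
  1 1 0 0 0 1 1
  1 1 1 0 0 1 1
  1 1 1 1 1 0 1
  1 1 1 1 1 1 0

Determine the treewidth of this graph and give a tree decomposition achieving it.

Treewidth 4.
One such decomposition:
Bags: B1 = {0, 1, 4, 5, 6}  B2 = {0, 1, 3, 5, 6}  B3 = {0, 2, 4, 5, 6}
Tree: B1–B2, B1–B3

The largest bag has 5 vertices, giving width 4; this decomposition certifies tw(G) ≤ 4. For the lower bound, the 5 vertices {0, 1, 3, 5, 6} are pairwise adjacent, and any tree decomposition puts a clique entirely inside one bag — forcing width ≥ 4. Therefore the treewidth is 4.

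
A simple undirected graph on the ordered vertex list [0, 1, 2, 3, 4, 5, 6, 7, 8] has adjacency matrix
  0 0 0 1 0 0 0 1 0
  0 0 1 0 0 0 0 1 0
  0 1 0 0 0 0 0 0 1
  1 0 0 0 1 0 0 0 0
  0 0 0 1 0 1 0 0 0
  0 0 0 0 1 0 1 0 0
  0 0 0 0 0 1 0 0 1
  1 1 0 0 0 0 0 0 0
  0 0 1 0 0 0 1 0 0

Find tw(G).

2

A width-2 tree decomposition is:
Bags: B1 = {5, 6, 8}  B2 = {2, 5, 8}  B3 = {1, 2, 5}  B4 = {1, 5, 7}  B5 = {0, 5, 7}  B6 = {0, 3, 5}  B7 = {3, 4, 5}
Tree: B1–B2, B2–B3, B3–B4, B4–B5, B5–B6, B6–B7
The largest bag has 3 vertices, giving width 2; this decomposition certifies tw(G) ≤ 2. The edges 5–6–8–2–1–7–0–3–4–5 form a cycle, so G is not a tree and its treewidth is at least 2. Combining the bounds, tw(G) = 2.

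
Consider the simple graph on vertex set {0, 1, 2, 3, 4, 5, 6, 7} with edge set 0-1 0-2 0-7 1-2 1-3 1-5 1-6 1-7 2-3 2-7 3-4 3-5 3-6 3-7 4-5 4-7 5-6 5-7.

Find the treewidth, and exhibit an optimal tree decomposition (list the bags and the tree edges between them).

The largest bag has 4 vertices, giving width 3; this decomposition certifies tw(G) ≤ 3. For the lower bound, the 4 vertices {0, 1, 2, 7} are pairwise adjacent, and any tree decomposition puts a clique entirely inside one bag — forcing width ≥ 3. Hence tw(G) = 3 exactly.

Treewidth 3.
One such decomposition:
Bags: B1 = {1, 2, 3, 7}  B2 = {0, 1, 2, 7}  B3 = {1, 3, 5, 7}  B4 = {3, 4, 5, 7}  B5 = {1, 3, 5, 6}
Tree: B1–B2, B1–B3, B3–B4, B3–B5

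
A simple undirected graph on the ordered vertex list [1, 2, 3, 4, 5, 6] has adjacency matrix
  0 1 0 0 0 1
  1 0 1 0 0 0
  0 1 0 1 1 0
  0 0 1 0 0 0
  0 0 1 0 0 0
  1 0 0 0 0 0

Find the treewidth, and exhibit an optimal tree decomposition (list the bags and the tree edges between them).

Treewidth 1.
One such decomposition:
Bags: B1 = {3, 5}  B2 = {2, 3}  B3 = {1, 2}  B4 = {1, 6}  B5 = {3, 4}
Tree: B1–B2, B2–B3, B3–B4, B2–B5

Each bag holds 2 vertices, so the decomposition has width 1, which upper-bounds the treewidth. G has an edge, so its treewidth is at least 1. Combining the bounds, tw(G) = 1.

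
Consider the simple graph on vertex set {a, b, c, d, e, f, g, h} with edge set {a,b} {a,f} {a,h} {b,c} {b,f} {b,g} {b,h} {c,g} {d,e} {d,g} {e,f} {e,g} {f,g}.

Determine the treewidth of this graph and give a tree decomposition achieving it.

Treewidth 2.
One such decomposition:
Bags: B1 = {b, f, g}  B2 = {e, f, g}  B3 = {a, b, f}  B4 = {d, e, g}  B5 = {a, b, h}  B6 = {b, c, g}
Tree: B1–B2, B1–B3, B2–B4, B3–B5, B1–B6

Each bag holds 3 vertices, so the decomposition has width 2, which upper-bounds the treewidth. For the lower bound, the 3 vertices {d, e, g} are pairwise adjacent, and any tree decomposition puts a clique entirely inside one bag — forcing width ≥ 2. Therefore the treewidth is 2.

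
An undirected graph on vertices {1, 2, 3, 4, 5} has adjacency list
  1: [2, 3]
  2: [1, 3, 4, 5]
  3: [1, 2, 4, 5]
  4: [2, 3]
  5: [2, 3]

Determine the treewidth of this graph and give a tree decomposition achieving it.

Treewidth 2.
One such decomposition:
Bags: B1 = {2, 3, 4}  B2 = {2, 3, 5}  B3 = {1, 2, 3}
Tree: B1–B2, B2–B3

Every bag has size at most 3, so the width is 3 − 1 = 2 and tw(G) ≤ 2. For the lower bound, the 3 vertices {1, 2, 3} are pairwise adjacent, and any tree decomposition puts a clique entirely inside one bag — forcing width ≥ 2. Combining the bounds, tw(G) = 2.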